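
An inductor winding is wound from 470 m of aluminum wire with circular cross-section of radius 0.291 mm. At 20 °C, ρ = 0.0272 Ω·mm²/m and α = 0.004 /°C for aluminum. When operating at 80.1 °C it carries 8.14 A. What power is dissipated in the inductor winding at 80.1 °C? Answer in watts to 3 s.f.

ρ = 0.0272 Ω·mm²/m = 2.72×10^-8 Ω·m
A = πr² = π(2.9100e-04 m)² = 2.660e-07 m²
R₍20₎ = ρL/A = (2.72×10^-8)(470)/(2.660e-07) = 48.05 Ω
R₍80.1₎ = R₍20₎(1 + αΔT) = 48.05 × (1 + 0.004×60.1) = 59.61 Ω
P = I²R = (8.14)² × 59.61 = 3950 W

3950 W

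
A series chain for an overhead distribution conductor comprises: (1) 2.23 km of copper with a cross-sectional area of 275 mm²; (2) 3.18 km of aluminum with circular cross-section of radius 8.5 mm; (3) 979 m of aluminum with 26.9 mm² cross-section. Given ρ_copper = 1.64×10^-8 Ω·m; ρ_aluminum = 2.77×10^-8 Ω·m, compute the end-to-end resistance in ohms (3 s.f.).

Seg 1: A = 275 mm² = 2.750e-04 m²
R_1 = (1.64×10^-8)(2230)/(2.750e-04) = 0.133 Ω
Seg 2: A = πr² = π(8.5000e-03 m)² = 2.270e-04 m²
R_2 = (2.77×10^-8)(3180)/(2.270e-04) = 0.3881 Ω
Seg 3: A = 26.9 mm² = 2.690e-05 m²
R_3 = (2.77×10^-8)(979)/(2.690e-05) = 1.008 Ω
R_total = R_1 + R_2 + R_3 = 1.53 Ω

1.53 Ω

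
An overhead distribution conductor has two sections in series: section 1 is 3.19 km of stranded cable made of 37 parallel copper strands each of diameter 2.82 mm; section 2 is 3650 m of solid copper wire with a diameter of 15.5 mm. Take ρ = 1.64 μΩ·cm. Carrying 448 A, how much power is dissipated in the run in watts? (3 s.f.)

ρ = 1.64 μΩ·cm = 1.64×10^-8 Ω·m
Section 1: A_strand = π(1.4100e-03)² = 6.246e-06 m²; R₁ = ρL/(N·A_s) = (1.64×10^-8)(3190)/(37×6.246e-06) = 0.2264 Ω
Section 2: A = π(d/2)² = π(7.7500e-03 m)² = 1.887e-04 m²
R₂ = (1.64×10^-8)(3650)/(1.887e-04) = 0.3172 Ω
R = R₁ + R₂ = 0.5436 Ω
P = I²R = (448)² × 0.5436 = 1.09×10^5 W

1.09×10^5 W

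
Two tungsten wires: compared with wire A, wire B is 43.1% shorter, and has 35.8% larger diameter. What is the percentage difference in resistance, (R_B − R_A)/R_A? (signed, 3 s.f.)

-69.1%

R ∝ L/d², so R_B/R_A = (1 − 43.1/100) × (1 + 35.8/100)⁻²
= 0.569 × 0.5423 = 0.3085
(R_B − R_A)/R_A = 0.3085 − 1 = -69.1%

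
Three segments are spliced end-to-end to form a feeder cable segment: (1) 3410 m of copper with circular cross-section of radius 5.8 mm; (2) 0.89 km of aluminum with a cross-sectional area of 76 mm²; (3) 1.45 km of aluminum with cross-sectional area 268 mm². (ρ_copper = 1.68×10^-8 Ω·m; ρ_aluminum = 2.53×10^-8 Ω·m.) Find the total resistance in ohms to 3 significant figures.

Seg 1: A = πr² = π(5.8000e-03 m)² = 1.057e-04 m²
R_1 = (1.68×10^-8)(3410)/(1.057e-04) = 0.5421 Ω
Seg 2: A = 76 mm² = 7.600e-05 m²
R_2 = (2.53×10^-8)(890)/(7.600e-05) = 0.2963 Ω
Seg 3: A = 268 mm² = 2.680e-04 m²
R_3 = (2.53×10^-8)(1450)/(2.680e-04) = 0.1369 Ω
R_total = R_1 + R_2 + R_3 = 0.975 Ω

0.975 Ω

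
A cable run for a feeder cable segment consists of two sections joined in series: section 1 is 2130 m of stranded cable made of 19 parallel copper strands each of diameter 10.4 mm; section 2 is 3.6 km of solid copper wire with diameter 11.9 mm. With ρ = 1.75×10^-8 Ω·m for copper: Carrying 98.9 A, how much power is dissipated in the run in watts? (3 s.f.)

5770 W

Section 1: A_strand = π(5.2000e-03)² = 8.495e-05 m²; R₁ = ρL/(N·A_s) = (1.75×10^-8)(2130)/(19×8.495e-05) = 0.02309 Ω
Section 2: A = π(d/2)² = π(5.9500e-03 m)² = 1.112e-04 m²
R₂ = (1.75×10^-8)(3600)/(1.112e-04) = 0.5664 Ω
R = R₁ + R₂ = 0.5895 Ω
P = I²R = (98.9)² × 0.5895 = 5770 W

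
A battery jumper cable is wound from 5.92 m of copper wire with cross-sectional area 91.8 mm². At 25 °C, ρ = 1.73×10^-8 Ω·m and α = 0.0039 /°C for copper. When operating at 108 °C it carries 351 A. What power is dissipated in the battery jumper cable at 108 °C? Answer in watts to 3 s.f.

A = 91.8 mm² = 9.180e-05 m²
R₍25₎ = ρL/A = (1.73×10^-8)(5.92)/(9.180e-05) = 0.001116 Ω
R₍108₎ = R₍25₎(1 + αΔT) = 0.001116 × (1 + 0.0039×83) = 0.001477 Ω
P = I²R = (351)² × 0.001477 = 182 W

182 W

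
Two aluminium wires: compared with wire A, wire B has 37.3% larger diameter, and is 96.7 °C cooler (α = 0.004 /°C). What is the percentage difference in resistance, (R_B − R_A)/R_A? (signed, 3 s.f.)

R ∝ ρL/d² with ρ ∝ (1+αΔT), so R_B/R_A = (1 + 37.3/100)⁻² × (1 − 0.004×96.7)
= 0.5305 × 0.6132 = 0.3253
(R_B − R_A)/R_A = 0.3253 − 1 = -67.5%

-67.5%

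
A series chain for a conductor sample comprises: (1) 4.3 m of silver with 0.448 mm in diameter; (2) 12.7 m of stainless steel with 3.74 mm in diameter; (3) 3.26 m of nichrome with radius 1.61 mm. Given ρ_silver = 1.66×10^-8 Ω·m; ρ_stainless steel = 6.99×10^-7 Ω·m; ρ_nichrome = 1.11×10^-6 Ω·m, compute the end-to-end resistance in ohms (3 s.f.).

1.71 Ω

Seg 1: A = π(d/2)² = π(2.2400e-04 m)² = 1.576e-07 m²
R_1 = (1.66×10^-8)(4.3)/(1.576e-07) = 0.4528 Ω
Seg 2: A = π(d/2)² = π(1.8700e-03 m)² = 1.099e-05 m²
R_2 = (6.99×10^-7)(12.7)/(1.099e-05) = 0.8081 Ω
Seg 3: A = πr² = π(1.6100e-03 m)² = 8.143e-06 m²
R_3 = (1.11×10^-6)(3.26)/(8.143e-06) = 0.4444 Ω
R_total = R_1 + R_2 + R_3 = 1.71 Ω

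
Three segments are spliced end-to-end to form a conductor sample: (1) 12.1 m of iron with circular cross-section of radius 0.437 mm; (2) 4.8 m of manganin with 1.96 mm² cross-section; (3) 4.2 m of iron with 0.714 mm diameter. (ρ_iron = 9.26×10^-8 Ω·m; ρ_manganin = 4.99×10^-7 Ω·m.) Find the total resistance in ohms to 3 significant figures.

4.06 Ω

Seg 1: A = πr² = π(4.3700e-04 m)² = 5.999e-07 m²
R_1 = (9.26×10^-8)(12.1)/(5.999e-07) = 1.868 Ω
Seg 2: A = 1.96 mm² = 1.960e-06 m²
R_2 = (4.99×10^-7)(4.8)/(1.960e-06) = 1.222 Ω
Seg 3: A = π(d/2)² = π(3.5700e-04 m)² = 4.004e-07 m²
R_3 = (9.26×10^-8)(4.2)/(4.004e-07) = 0.9713 Ω
R_total = R_1 + R_2 + R_3 = 4.06 Ω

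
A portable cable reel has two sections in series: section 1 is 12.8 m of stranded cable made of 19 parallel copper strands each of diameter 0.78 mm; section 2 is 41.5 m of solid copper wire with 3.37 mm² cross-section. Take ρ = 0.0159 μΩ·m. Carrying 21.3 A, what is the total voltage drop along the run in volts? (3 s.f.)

4.65 V

ρ = 0.0159 μΩ·m = 1.59×10^-8 Ω·m
Section 1: A_strand = π(3.9000e-04)² = 4.778e-07 m²; R₁ = ρL/(N·A_s) = (1.59×10^-8)(12.8)/(19×4.778e-07) = 0.02242 Ω
Section 2: A = 3.37 mm² = 3.370e-06 m²
R₂ = (1.59×10^-8)(41.5)/(3.370e-06) = 0.1958 Ω
R = R₁ + R₂ = 0.2182 Ω
V = IR = 21.3 × 0.2182 = 4.65 V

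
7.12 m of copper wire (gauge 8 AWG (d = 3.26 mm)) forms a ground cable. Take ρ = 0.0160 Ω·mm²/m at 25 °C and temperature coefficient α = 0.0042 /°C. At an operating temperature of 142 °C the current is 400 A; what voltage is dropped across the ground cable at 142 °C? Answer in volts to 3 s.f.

ρ = 0.0160 Ω·mm²/m = 1.60×10^-8 Ω·m
A = π(3.26/2 mm)² = π(1.6300e-03 m)² = 8.347e-06 m²
R₍25₎ = ρL/A = (1.60×10^-8)(7.12)/(8.347e-06) = 0.01365 Ω
R₍142₎ = R₍25₎(1 + αΔT) = 0.01365 × (1 + 0.0042×117) = 0.02035 Ω
V = IR = 400 × 0.02035 = 8.14 V

8.14 V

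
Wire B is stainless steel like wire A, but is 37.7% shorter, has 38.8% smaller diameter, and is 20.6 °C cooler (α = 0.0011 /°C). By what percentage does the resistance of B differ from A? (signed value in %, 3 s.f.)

62.6%

R ∝ ρL/d² with ρ ∝ (1+αΔT), so R_B/R_A = (1 − 37.7/100) × (1 − 38.8/100)⁻² × (1 − 0.0011×20.6)
= 0.623 × 2.67 × 0.9773 = 1.626
(R_B − R_A)/R_A = 1.626 − 1 = 62.6%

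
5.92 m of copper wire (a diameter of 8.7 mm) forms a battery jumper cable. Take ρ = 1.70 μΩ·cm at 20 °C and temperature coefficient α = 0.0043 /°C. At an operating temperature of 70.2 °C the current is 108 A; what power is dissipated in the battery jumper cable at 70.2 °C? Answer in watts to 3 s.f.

24.0 W

ρ = 1.70 μΩ·cm = 1.70×10^-8 Ω·m
A = π(d/2)² = π(4.3500e-03 m)² = 5.945e-05 m²
R₍20₎ = ρL/A = (1.70×10^-8)(5.92)/(5.945e-05) = 0.001693 Ω
R₍70.2₎ = R₍20₎(1 + αΔT) = 0.001693 × (1 + 0.0043×50.2) = 0.002058 Ω
P = I²R = (108)² × 0.002058 = 24.0 W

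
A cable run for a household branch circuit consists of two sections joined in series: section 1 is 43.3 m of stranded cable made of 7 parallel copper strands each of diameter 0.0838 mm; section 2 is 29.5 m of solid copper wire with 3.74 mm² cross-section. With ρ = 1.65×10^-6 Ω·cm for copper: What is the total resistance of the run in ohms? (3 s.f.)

ρ = 1.65×10^-6 Ω·cm = 1.65×10^-8 Ω·m
Section 1: A_strand = π(4.1900e-05)² = 5.515e-09 m²; R₁ = ρL/(N·A_s) = (1.65×10^-8)(43.3)/(7×5.515e-09) = 18.51 Ω
Section 2: A = 3.74 mm² = 3.740e-06 m²
R₂ = (1.65×10^-8)(29.5)/(3.740e-06) = 0.1301 Ω
R = R₁ + R₂ = 18.6 Ω

18.6 Ω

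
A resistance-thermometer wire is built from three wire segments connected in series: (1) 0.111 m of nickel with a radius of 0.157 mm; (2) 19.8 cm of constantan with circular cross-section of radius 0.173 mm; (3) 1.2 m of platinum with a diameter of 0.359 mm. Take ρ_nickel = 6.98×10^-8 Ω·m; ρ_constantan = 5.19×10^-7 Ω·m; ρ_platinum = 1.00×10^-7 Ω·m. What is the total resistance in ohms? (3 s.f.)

Seg 1: A = πr² = π(1.5700e-04 m)² = 7.744e-08 m²
R_1 = (6.98×10^-8)(0.111)/(7.744e-08) = 0.1001 Ω
Seg 2: A = πr² = π(1.7300e-04 m)² = 9.402e-08 m²
R_2 = (5.19×10^-7)(0.198)/(9.402e-08) = 1.093 Ω
Seg 3: A = π(d/2)² = π(1.7950e-04 m)² = 1.012e-07 m²
R_3 = (1.00×10^-7)(1.2)/(1.012e-07) = 1.186 Ω
R_total = R_1 + R_2 + R_3 = 2.38 Ω

2.38 Ω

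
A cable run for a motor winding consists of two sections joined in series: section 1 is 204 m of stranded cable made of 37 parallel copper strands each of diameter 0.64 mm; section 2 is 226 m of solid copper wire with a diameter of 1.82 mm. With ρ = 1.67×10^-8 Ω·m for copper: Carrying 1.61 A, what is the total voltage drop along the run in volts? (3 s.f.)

Section 1: A_strand = π(3.2000e-04)² = 3.217e-07 m²; R₁ = ρL/(N·A_s) = (1.67×10^-8)(204)/(37×3.217e-07) = 0.2862 Ω
Section 2: A = π(d/2)² = π(9.1000e-04 m)² = 2.602e-06 m²
R₂ = (1.67×10^-8)(226)/(2.602e-06) = 1.451 Ω
R = R₁ + R₂ = 1.737 Ω
V = IR = 1.61 × 1.737 = 2.80 V

2.80 V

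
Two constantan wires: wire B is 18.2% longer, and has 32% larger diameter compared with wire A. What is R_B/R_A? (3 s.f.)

0.678

R ∝ L/d², so R_B/R_A = (1 + 18.2/100) × (1 + 32/100)⁻²
= 1.182 × 0.5739 = 0.678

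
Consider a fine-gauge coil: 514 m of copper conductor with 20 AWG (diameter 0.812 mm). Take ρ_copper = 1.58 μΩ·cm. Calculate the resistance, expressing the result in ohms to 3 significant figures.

15.7 Ω

ρ = 1.58 μΩ·cm = 1.58×10^-8 Ω·m
A = π(0.812/2 mm)² = π(4.0600e-04 m)² = 5.178e-07 m²
R = ρL/A = (1.58×10^-8)(514 m)/(5.178e-07 m²) = 15.7 Ω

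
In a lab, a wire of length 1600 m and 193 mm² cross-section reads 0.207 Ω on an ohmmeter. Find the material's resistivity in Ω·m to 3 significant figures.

2.50×10^-8 Ω·m

A = 193 mm² = 1.930e-04 m²
ρ = RA/L = (0.207)(1.930e-04)/(1600) = 2.50×10^-8 Ω·m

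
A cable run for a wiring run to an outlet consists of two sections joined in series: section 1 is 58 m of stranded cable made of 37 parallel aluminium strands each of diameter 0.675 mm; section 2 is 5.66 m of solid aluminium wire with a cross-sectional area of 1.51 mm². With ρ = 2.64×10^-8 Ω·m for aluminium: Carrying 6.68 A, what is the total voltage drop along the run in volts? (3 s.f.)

1.43 V

Section 1: A_strand = π(3.3750e-04)² = 3.578e-07 m²; R₁ = ρL/(N·A_s) = (2.64×10^-8)(58)/(37×3.578e-07) = 0.1156 Ω
Section 2: A = 1.51 mm² = 1.510e-06 m²
R₂ = (2.64×10^-8)(5.66)/(1.510e-06) = 0.09896 Ω
R = R₁ + R₂ = 0.2146 Ω
V = IR = 6.68 × 0.2146 = 1.43 V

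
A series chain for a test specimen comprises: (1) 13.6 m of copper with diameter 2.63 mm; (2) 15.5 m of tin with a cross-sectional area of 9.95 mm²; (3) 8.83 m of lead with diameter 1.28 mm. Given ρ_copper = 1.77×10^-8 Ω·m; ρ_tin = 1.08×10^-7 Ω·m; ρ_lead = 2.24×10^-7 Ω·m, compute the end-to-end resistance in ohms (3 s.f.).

1.75 Ω

Seg 1: A = π(d/2)² = π(1.3150e-03 m)² = 5.433e-06 m²
R_1 = (1.77×10^-8)(13.6)/(5.433e-06) = 0.04431 Ω
Seg 2: A = 9.95 mm² = 9.950e-06 m²
R_2 = (1.08×10^-7)(15.5)/(9.950e-06) = 0.1682 Ω
Seg 3: A = π(d/2)² = π(6.4000e-04 m)² = 1.287e-06 m²
R_3 = (2.24×10^-7)(8.83)/(1.287e-06) = 1.537 Ω
R_total = R_1 + R_2 + R_3 = 1.75 Ω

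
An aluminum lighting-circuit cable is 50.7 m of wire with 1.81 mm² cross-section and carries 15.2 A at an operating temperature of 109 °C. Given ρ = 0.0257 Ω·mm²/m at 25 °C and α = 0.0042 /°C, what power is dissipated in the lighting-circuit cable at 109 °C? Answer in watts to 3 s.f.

ρ = 0.0257 Ω·mm²/m = 2.57×10^-8 Ω·m
A = 1.81 mm² = 1.810e-06 m²
R₍25₎ = ρL/A = (2.57×10^-8)(50.7)/(1.810e-06) = 0.7199 Ω
R₍109₎ = R₍25₎(1 + αΔT) = 0.7199 × (1 + 0.0042×84) = 0.9739 Ω
P = I²R = (15.2)² × 0.9739 = 225 W

225 W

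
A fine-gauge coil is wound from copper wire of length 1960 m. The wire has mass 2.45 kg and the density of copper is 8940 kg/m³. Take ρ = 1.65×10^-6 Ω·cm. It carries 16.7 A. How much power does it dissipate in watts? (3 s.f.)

64500 W

ρ = 1.65×10^-6 Ω·cm = 1.65×10^-8 Ω·m
A = m/(density·L) = 2.45/(8940×1960) = 1.3982e-07 m²
R = ρL/A = (1.65×10^-8)(1960)/(1.3982e-07) = 231.3 Ω
P = I²R = (16.7)² × 231.3 = 64500 W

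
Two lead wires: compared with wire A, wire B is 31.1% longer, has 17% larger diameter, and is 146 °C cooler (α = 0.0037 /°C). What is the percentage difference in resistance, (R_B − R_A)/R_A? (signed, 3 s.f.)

R ∝ ρL/d² with ρ ∝ (1+αΔT), so R_B/R_A = (1 + 31.1/100) × (1 + 17/100)⁻² × (1 − 0.0037×146)
= 1.311 × 0.7305 × 0.4598 = 0.4404
(R_B − R_A)/R_A = 0.4404 − 1 = -56.0%

-56.0%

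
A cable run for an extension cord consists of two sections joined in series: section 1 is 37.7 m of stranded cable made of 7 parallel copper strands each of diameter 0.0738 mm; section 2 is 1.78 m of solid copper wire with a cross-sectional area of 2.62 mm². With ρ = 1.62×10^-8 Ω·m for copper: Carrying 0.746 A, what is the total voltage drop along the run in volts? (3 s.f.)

Section 1: A_strand = π(3.6900e-05)² = 4.278e-09 m²; R₁ = ρL/(N·A_s) = (1.62×10^-8)(37.7)/(7×4.278e-09) = 20.4 Ω
Section 2: A = 2.62 mm² = 2.620e-06 m²
R₂ = (1.62×10^-8)(1.78)/(2.620e-06) = 0.01101 Ω
R = R₁ + R₂ = 20.41 Ω
V = IR = 0.746 × 20.41 = 15.2 V

15.2 V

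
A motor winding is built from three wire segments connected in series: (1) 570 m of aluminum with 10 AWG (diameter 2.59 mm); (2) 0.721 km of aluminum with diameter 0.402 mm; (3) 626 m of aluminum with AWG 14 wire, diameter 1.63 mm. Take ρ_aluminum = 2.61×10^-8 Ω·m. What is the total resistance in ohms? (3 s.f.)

Seg 1: A = π(2.59/2 mm)² = π(1.2950e-03 m)² = 5.269e-06 m²
R_1 = (2.61×10^-8)(570)/(5.269e-06) = 2.824 Ω
Seg 2: A = π(d/2)² = π(2.0100e-04 m)² = 1.269e-07 m²
R_2 = (2.61×10^-8)(721)/(1.269e-07) = 148.3 Ω
Seg 3: A = π(1.63/2 mm)² = π(8.1500e-04 m)² = 2.087e-06 m²
R_3 = (2.61×10^-8)(626)/(2.087e-06) = 7.83 Ω
R_total = R_1 + R_2 + R_3 = 159 Ω

159 Ω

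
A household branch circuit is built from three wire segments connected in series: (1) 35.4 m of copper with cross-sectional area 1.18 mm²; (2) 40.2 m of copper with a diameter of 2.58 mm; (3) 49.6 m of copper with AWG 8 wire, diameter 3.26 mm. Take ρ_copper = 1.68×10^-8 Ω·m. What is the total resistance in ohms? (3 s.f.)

0.733 Ω

Seg 1: A = 1.18 mm² = 1.180e-06 m²
R_1 = (1.68×10^-8)(35.4)/(1.180e-06) = 0.504 Ω
Seg 2: A = π(d/2)² = π(1.2900e-03 m)² = 5.228e-06 m²
R_2 = (1.68×10^-8)(40.2)/(5.228e-06) = 0.1292 Ω
Seg 3: A = π(3.26/2 mm)² = π(1.6300e-03 m)² = 8.347e-06 m²
R_3 = (1.68×10^-8)(49.6)/(8.347e-06) = 0.09983 Ω
R_total = R_1 + R_2 + R_3 = 0.733 Ω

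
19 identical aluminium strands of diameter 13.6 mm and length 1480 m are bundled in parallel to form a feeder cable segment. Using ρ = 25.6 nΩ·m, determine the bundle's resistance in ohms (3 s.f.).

0.0137 Ω

ρ = 25.6 nΩ·m = 2.56×10^-8 Ω·m
A_strand = π(6.8000e-03 m)² = 1.453e-04 m²
R_strand = ρL/A = (2.56×10^-8)(1480)/(1.453e-04) = 0.2608 Ω
R_total = R_strand/N = 0.2608/19 = 0.0137 Ω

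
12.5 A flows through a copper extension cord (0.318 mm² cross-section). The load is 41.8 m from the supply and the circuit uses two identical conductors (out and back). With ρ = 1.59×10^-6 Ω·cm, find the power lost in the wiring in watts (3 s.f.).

ρ = 1.59×10^-6 Ω·cm = 1.59×10^-8 Ω·m
A = 0.318 mm² = 3.180e-07 m²
Total conductor length (both ways) L = 2 × 41.8 = 83.6 m
R = ρL/A = (1.59×10^-8)(83.6)/(3.180e-07) = 4.18 Ω
P = I²R = (12.5)² × 4.18 = 653 W

653 W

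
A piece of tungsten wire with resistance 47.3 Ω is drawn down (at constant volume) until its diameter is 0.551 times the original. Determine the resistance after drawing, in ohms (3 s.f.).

Volume constant ⇒ L' = L/r² with r = 0.551. R' = ρL'/A' = ρ(L/r²)/(πr²d₀²/4) = R/r⁴.
R' = 10.85 × 47.3 = 513 Ω

513 Ω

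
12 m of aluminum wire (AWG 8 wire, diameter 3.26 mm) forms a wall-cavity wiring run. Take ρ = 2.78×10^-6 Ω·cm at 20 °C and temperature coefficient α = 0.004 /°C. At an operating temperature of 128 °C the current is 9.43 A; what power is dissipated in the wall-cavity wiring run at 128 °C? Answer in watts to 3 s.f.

5.09 W

ρ = 2.78×10^-6 Ω·cm = 2.78×10^-8 Ω·m
A = π(3.26/2 mm)² = π(1.6300e-03 m)² = 8.347e-06 m²
R₍20₎ = ρL/A = (2.78×10^-8)(12)/(8.347e-06) = 0.03997 Ω
R₍128₎ = R₍20₎(1 + αΔT) = 0.03997 × (1 + 0.004×108) = 0.05723 Ω
P = I²R = (9.43)² × 0.05723 = 5.09 W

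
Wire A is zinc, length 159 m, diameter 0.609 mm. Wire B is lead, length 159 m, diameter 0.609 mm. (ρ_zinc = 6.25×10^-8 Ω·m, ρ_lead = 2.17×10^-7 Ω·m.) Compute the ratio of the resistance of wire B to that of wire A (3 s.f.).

R ∝ ρL/d², so R_B/R_A = (ρ_B/ρ_A)
= (2.17×10^-7/6.25×10^-8) = 3.47

3.47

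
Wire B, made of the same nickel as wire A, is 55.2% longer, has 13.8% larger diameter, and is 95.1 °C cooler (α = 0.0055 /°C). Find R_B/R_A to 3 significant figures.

R ∝ ρL/d² with ρ ∝ (1+αΔT), so R_B/R_A = (1 + 55.2/100) × (1 + 13.8/100)⁻² × (1 − 0.0055×95.1)
= 1.552 × 0.7722 × 0.4769 = 0.572

0.572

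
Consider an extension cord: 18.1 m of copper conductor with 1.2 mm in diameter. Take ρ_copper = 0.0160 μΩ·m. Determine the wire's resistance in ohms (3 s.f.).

0.256 Ω

ρ = 0.0160 μΩ·m = 1.60×10^-8 Ω·m
A = π(d/2)² = π(6.0000e-04 m)² = 1.131e-06 m²
R = ρL/A = (1.60×10^-8)(18.1 m)/(1.131e-06 m²) = 0.256 Ω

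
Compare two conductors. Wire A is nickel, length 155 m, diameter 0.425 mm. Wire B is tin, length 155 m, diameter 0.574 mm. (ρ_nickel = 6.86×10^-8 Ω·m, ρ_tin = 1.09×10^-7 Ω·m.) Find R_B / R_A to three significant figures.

R ∝ ρL/d², so R_B/R_A = (ρ_B/ρ_A) × (d_A/d_B)²
= (1.09×10^-7/6.86×10^-8) × (0.425/0.574)² = 0.871

0.871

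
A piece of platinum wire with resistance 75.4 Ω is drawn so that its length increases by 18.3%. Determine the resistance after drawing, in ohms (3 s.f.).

k = 1 + 18.3/100 = 1.183; volume constant ⇒ A' = A/k, so R' = k²R.
R' = 1.399 × 75.4 = 106 Ω

106 Ω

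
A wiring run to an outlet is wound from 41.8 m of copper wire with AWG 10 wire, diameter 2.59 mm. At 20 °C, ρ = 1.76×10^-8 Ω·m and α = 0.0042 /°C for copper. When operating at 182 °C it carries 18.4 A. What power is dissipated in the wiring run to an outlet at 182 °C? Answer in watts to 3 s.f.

79.4 W

A = π(2.59/2 mm)² = π(1.2950e-03 m)² = 5.269e-06 m²
R₍20₎ = ρL/A = (1.76×10^-8)(41.8)/(5.269e-06) = 0.1396 Ω
R₍182₎ = R₍20₎(1 + αΔT) = 0.1396 × (1 + 0.0042×162) = 0.2346 Ω
P = I²R = (18.4)² × 0.2346 = 79.4 W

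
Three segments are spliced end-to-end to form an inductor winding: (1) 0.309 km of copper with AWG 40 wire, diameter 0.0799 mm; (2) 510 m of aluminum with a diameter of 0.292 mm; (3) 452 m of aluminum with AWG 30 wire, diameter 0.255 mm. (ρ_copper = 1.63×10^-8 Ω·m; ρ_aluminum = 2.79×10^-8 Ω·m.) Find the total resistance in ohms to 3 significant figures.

1460 Ω

Seg 1: A = π(0.0799/2 mm)² = π(3.9950e-05 m)² = 5.014e-09 m²
R_1 = (1.63×10^-8)(309)/(5.014e-09) = 1005 Ω
Seg 2: A = π(d/2)² = π(1.4600e-04 m)² = 6.697e-08 m²
R_2 = (2.79×10^-8)(510)/(6.697e-08) = 212.5 Ω
Seg 3: A = π(0.255/2 mm)² = π(1.2750e-04 m)² = 5.107e-08 m²
R_3 = (2.79×10^-8)(452)/(5.107e-08) = 246.9 Ω
R_total = R_1 + R_2 + R_3 = 1460 Ω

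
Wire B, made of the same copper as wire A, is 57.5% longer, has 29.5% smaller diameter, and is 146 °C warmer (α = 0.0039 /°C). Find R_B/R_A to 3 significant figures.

R ∝ ρL/d² with ρ ∝ (1+αΔT), so R_B/R_A = (1 + 57.5/100) × (1 − 29.5/100)⁻² × (1 + 0.0039×146)
= 1.575 × 2.012 × 1.569 = 4.97

4.97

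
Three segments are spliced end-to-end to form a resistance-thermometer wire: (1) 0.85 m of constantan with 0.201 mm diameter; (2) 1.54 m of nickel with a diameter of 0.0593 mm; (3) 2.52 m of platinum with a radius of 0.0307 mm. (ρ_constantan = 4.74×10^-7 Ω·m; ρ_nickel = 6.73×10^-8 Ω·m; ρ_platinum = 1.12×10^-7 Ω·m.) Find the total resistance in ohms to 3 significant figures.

146 Ω

Seg 1: A = π(d/2)² = π(1.0050e-04 m)² = 3.173e-08 m²
R_1 = (4.74×10^-7)(0.85)/(3.173e-08) = 12.7 Ω
Seg 2: A = π(d/2)² = π(2.9650e-05 m)² = 2.762e-09 m²
R_2 = (6.73×10^-8)(1.54)/(2.762e-09) = 37.53 Ω
Seg 3: A = πr² = π(3.0700e-05 m)² = 2.961e-09 m²
R_3 = (1.12×10^-7)(2.52)/(2.961e-09) = 95.32 Ω
R_total = R_1 + R_2 + R_3 = 146 Ω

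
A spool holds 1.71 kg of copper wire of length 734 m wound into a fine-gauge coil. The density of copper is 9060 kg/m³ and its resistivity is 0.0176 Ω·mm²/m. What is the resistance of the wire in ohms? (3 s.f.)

ρ = 0.0176 Ω·mm²/m = 1.76×10^-8 Ω·m
A = m/(density·L) = 1.71/(9060×734) = 2.5714e-07 m²
R = ρL/A = (1.76×10^-8)(734)/(2.5714e-07) = 50.2 Ω

50.2 Ω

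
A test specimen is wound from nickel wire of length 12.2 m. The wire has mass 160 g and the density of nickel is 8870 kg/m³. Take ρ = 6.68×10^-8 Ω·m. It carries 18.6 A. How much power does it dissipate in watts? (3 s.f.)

191 W

A = m/(density·L) = 0.16/(8870×12.2) = 1.4786e-06 m²
R = ρL/A = (6.68×10^-8)(12.2)/(1.4786e-06) = 0.5512 Ω
P = I²R = (18.6)² × 0.5512 = 191 W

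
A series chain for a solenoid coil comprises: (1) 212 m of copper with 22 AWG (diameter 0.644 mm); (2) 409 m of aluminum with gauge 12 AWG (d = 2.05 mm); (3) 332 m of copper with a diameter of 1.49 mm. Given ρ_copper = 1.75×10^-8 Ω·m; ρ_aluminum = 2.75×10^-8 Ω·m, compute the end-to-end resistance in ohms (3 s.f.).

Seg 1: A = π(0.644/2 mm)² = π(3.2200e-04 m)² = 3.257e-07 m²
R_1 = (1.75×10^-8)(212)/(3.257e-07) = 11.39 Ω
Seg 2: A = π(2.05/2 mm)² = π(1.0250e-03 m)² = 3.301e-06 m²
R_2 = (2.75×10^-8)(409)/(3.301e-06) = 3.408 Ω
Seg 3: A = π(d/2)² = π(7.4500e-04 m)² = 1.744e-06 m²
R_3 = (1.75×10^-8)(332)/(1.744e-06) = 3.332 Ω
R_total = R_1 + R_2 + R_3 = 18.1 Ω

18.1 Ω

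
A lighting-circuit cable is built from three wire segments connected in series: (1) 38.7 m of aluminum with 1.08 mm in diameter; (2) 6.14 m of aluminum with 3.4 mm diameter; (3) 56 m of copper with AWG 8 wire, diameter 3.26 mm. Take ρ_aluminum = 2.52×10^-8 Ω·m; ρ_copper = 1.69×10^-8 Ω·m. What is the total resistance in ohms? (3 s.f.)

Seg 1: A = π(d/2)² = π(5.4000e-04 m)² = 9.161e-07 m²
R_1 = (2.52×10^-8)(38.7)/(9.161e-07) = 1.065 Ω
Seg 2: A = π(d/2)² = π(1.7000e-03 m)² = 9.079e-06 m²
R_2 = (2.52×10^-8)(6.14)/(9.079e-06) = 0.01704 Ω
Seg 3: A = π(3.26/2 mm)² = π(1.6300e-03 m)² = 8.347e-06 m²
R_3 = (1.69×10^-8)(56)/(8.347e-06) = 0.1134 Ω
R_total = R_1 + R_2 + R_3 = 1.19 Ω

1.19 Ω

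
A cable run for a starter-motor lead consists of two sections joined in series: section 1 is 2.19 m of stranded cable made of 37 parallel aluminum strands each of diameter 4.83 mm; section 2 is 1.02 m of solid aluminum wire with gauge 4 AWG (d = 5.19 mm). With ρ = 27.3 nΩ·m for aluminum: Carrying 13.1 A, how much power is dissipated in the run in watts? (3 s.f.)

ρ = 27.3 nΩ·m = 2.73×10^-8 Ω·m
Section 1: A_strand = π(2.4150e-03)² = 1.832e-05 m²; R₁ = ρL/(N·A_s) = (2.73×10^-8)(2.19)/(37×1.832e-05) = 8.819×10^-5 Ω
Section 2: A = π(5.19/2 mm)² = π(2.5950e-03 m)² = 2.116e-05 m²
R₂ = (2.73×10^-8)(1.02)/(2.116e-05) = 0.001316 Ω
R = R₁ + R₂ = 0.001404 Ω
P = I²R = (13.1)² × 0.001404 = 0.241 W

0.241 W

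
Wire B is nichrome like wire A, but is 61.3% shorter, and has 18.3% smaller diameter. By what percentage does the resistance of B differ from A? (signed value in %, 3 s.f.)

R ∝ L/d², so R_B/R_A = (1 − 61.3/100) × (1 − 18.3/100)⁻²
= 0.387 × 1.498 = 0.5798
(R_B − R_A)/R_A = 0.5798 − 1 = -42.0%

-42.0%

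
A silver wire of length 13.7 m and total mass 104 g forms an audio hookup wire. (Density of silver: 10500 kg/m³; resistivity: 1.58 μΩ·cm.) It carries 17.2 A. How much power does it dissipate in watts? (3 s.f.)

ρ = 1.58 μΩ·cm = 1.58×10^-8 Ω·m
A = m/(density·L) = 0.104/(10500×13.7) = 7.2298e-07 m²
R = ρL/A = (1.58×10^-8)(13.7)/(7.2298e-07) = 0.2994 Ω
P = I²R = (17.2)² × 0.2994 = 88.6 W

88.6 W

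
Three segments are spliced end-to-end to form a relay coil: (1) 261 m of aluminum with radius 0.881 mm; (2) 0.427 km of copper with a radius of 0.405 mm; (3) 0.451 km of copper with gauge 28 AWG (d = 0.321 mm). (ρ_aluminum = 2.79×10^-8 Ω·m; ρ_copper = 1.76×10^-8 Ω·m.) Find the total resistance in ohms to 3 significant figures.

116 Ω

Seg 1: A = πr² = π(8.8100e-04 m)² = 2.438e-06 m²
R_1 = (2.79×10^-8)(261)/(2.438e-06) = 2.986 Ω
Seg 2: A = πr² = π(4.0500e-04 m)² = 5.153e-07 m²
R_2 = (1.76×10^-8)(427)/(5.153e-07) = 14.58 Ω
Seg 3: A = π(0.321/2 mm)² = π(1.6050e-04 m)² = 8.093e-08 m²
R_3 = (1.76×10^-8)(451)/(8.093e-08) = 98.08 Ω
R_total = R_1 + R_2 + R_3 = 116 Ω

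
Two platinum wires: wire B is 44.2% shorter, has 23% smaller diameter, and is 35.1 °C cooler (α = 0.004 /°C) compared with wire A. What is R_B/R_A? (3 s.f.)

R ∝ ρL/d² with ρ ∝ (1+αΔT), so R_B/R_A = (1 − 44.2/100) × (1 − 23/100)⁻² × (1 − 0.004×35.1)
= 0.558 × 1.687 × 0.8596 = 0.809

0.809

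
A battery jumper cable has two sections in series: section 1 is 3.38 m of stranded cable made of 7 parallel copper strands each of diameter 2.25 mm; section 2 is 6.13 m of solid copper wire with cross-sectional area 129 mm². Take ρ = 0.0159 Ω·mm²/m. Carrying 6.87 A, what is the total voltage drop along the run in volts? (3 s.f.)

ρ = 0.0159 Ω·mm²/m = 1.59×10^-8 Ω·m
Section 1: A_strand = π(1.1250e-03)² = 3.976e-06 m²; R₁ = ρL/(N·A_s) = (1.59×10^-8)(3.38)/(7×3.976e-06) = 0.001931 Ω
Section 2: A = 129 mm² = 1.290e-04 m²
R₂ = (1.59×10^-8)(6.13)/(1.290e-04) = 7.556×10^-4 Ω
R = R₁ + R₂ = 0.002686 Ω
V = IR = 6.87 × 0.002686 = 0.0185 V

0.0185 V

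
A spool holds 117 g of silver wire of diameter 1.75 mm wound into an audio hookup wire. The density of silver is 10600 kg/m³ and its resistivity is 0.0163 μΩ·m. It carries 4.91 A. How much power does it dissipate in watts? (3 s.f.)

ρ = 0.0163 μΩ·m = 1.63×10^-8 Ω·m
A = π(d/2)² = π(8.7500e-04 m)² = 2.4053e-06 m²
L = m/(density·A) = 0.117/(10600×2.4053e-06) = 4.589 m
R = ρL/A = (1.63×10^-8)(4.589)/(2.4053e-06) = 0.0311 Ω
P = I²R = (4.91)² × 0.0311 = 0.750 W

0.750 W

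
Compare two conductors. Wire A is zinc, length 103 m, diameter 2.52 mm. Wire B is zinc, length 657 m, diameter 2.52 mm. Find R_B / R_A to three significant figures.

6.38

R ∝ ρL/d², so R_B/R_A = (L_B/L_A)
= (657/103) = 6.38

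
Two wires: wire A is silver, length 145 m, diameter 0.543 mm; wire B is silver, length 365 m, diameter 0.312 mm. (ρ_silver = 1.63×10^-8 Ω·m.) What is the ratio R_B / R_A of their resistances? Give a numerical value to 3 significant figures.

7.62

R ∝ ρL/d², so R_B/R_A = (L_B/L_A) × (d_A/d_B)²
= (365/145) × (0.543/0.312)² = 7.62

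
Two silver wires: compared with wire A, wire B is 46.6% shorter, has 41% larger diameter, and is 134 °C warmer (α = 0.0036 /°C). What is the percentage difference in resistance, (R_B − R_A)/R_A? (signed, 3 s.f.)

R ∝ ρL/d² with ρ ∝ (1+αΔT), so R_B/R_A = (1 − 46.6/100) × (1 + 41/100)⁻² × (1 + 0.0036×134)
= 0.534 × 0.503 × 1.482 = 0.3982
(R_B − R_A)/R_A = 0.3982 − 1 = -60.2%

-60.2%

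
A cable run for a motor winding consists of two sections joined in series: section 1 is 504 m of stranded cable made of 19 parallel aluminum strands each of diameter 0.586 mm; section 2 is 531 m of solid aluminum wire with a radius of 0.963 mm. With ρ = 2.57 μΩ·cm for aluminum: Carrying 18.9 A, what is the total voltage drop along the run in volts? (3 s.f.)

ρ = 2.57 μΩ·cm = 2.57×10^-8 Ω·m
Section 1: A_strand = π(2.9300e-04)² = 2.697e-07 m²; R₁ = ρL/(N·A_s) = (2.57×10^-8)(504)/(19×2.697e-07) = 2.528 Ω
Section 2: A = πr² = π(9.6300e-04 m)² = 2.913e-06 m²
R₂ = (2.57×10^-8)(531)/(2.913e-06) = 4.684 Ω
R = R₁ + R₂ = 7.212 Ω
V = IR = 18.9 × 7.212 = 136 V

136 V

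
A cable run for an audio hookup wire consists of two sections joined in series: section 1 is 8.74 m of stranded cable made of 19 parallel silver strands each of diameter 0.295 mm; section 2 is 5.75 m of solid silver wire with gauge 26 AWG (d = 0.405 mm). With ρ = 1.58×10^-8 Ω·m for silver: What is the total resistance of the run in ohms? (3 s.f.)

0.812 Ω

Section 1: A_strand = π(1.4750e-04)² = 6.835e-08 m²; R₁ = ρL/(N·A_s) = (1.58×10^-8)(8.74)/(19×6.835e-08) = 0.1063 Ω
Section 2: A = π(0.405/2 mm)² = π(2.0250e-04 m)² = 1.288e-07 m²
R₂ = (1.58×10^-8)(5.75)/(1.288e-07) = 0.7052 Ω
R = R₁ + R₂ = 0.812 Ω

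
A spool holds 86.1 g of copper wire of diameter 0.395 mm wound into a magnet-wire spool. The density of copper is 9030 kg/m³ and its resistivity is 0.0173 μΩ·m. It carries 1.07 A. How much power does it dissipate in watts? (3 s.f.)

ρ = 0.0173 μΩ·m = 1.73×10^-8 Ω·m
A = π(d/2)² = π(1.9750e-04 m)² = 1.2254e-07 m²
L = m/(density·A) = 0.0861/(9030×1.2254e-07) = 77.81 m
R = ρL/A = (1.73×10^-8)(77.81)/(1.2254e-07) = 10.98 Ω
P = I²R = (1.07)² × 10.98 = 12.6 W

12.6 W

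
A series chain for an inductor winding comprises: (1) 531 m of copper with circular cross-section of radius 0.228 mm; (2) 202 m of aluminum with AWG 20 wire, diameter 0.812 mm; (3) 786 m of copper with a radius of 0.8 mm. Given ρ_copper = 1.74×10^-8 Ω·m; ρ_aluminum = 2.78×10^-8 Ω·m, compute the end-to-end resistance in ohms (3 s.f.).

74.2 Ω

Seg 1: A = πr² = π(2.2800e-04 m)² = 1.633e-07 m²
R_1 = (1.74×10^-8)(531)/(1.633e-07) = 56.57 Ω
Seg 2: A = π(0.812/2 mm)² = π(4.0600e-04 m)² = 5.178e-07 m²
R_2 = (2.78×10^-8)(202)/(5.178e-07) = 10.84 Ω
Seg 3: A = πr² = π(8.0000e-04 m)² = 2.011e-06 m²
R_3 = (1.74×10^-8)(786)/(2.011e-06) = 6.802 Ω
R_total = R_1 + R_2 + R_3 = 74.2 Ω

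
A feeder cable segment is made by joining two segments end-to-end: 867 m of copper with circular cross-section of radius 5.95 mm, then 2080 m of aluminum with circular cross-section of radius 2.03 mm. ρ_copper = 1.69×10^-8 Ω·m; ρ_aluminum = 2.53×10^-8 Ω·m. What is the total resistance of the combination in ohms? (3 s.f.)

Segment 1: A = πr² = π(5.9500e-03 m)² = 1.112e-04 m²
R₁ = ρL/A = (1.69×10^-8)(867)/(1.112e-04) = 0.1317 Ω
Segment 2: A = πr² = π(2.0300e-03 m)² = 1.295e-05 m²
R₂ = (2.53×10^-8)(2080)/(1.295e-05) = 4.065 Ω
R = R₁ + R₂ = 4.20 Ω

4.20 Ω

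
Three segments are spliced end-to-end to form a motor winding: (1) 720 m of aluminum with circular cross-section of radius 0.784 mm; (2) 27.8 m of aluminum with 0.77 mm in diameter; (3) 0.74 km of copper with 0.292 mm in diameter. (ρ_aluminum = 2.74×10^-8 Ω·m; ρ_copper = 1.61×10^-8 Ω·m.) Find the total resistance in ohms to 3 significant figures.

Seg 1: A = πr² = π(7.8400e-04 m)² = 1.931e-06 m²
R_1 = (2.74×10^-8)(720)/(1.931e-06) = 10.22 Ω
Seg 2: A = π(d/2)² = π(3.8500e-04 m)² = 4.657e-07 m²
R_2 = (2.74×10^-8)(27.8)/(4.657e-07) = 1.636 Ω
Seg 3: A = π(d/2)² = π(1.4600e-04 m)² = 6.697e-08 m²
R_3 = (1.61×10^-8)(740)/(6.697e-08) = 177.9 Ω
R_total = R_1 + R_2 + R_3 = 190 Ω

190 Ω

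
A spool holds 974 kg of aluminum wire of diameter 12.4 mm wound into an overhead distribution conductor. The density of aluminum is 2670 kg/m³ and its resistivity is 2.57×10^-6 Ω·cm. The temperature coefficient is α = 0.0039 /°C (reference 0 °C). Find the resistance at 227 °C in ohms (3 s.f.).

ρ = 2.57×10^-6 Ω·cm = 2.57×10^-8 Ω·m
A = π(d/2)² = π(6.2000e-03 m)² = 1.2076e-04 m²
L = m/(density·A) = 974/(2670×1.2076e-04) = 3021 m
R = ρL/A = (2.57×10^-8)(3021)/(1.2076e-04) = 0.6429 Ω
R(227 °C) = 0.6429 × (1 + 0.0039×227) = 1.21 Ω

1.21 Ω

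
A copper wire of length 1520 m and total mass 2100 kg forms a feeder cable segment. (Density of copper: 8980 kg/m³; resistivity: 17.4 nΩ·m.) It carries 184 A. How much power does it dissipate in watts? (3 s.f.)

ρ = 17.4 nΩ·m = 1.74×10^-8 Ω·m
A = m/(density·L) = 2100/(8980×1520) = 1.5385e-04 m²
R = ρL/A = (1.74×10^-8)(1520)/(1.5385e-04) = 0.1719 Ω
P = I²R = (184)² × 0.1719 = 5820 W

5820 W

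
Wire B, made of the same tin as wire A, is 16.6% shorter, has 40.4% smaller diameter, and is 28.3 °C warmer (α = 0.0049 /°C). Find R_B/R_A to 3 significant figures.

R ∝ ρL/d² with ρ ∝ (1+αΔT), so R_B/R_A = (1 − 16.6/100) × (1 − 40.4/100)⁻² × (1 + 0.0049×28.3)
= 0.834 × 2.815 × 1.139 = 2.67

2.67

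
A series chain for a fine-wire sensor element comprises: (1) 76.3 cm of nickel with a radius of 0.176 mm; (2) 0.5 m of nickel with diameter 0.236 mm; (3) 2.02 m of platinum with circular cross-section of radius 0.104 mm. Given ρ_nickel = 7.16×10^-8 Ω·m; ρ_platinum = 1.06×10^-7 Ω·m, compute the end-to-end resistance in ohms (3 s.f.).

7.68 Ω

Seg 1: A = πr² = π(1.7600e-04 m)² = 9.731e-08 m²
R_1 = (7.16×10^-8)(0.763)/(9.731e-08) = 0.5614 Ω
Seg 2: A = π(d/2)² = π(1.1800e-04 m)² = 4.374e-08 m²
R_2 = (7.16×10^-8)(0.5)/(4.374e-08) = 0.8184 Ω
Seg 3: A = πr² = π(1.0400e-04 m)² = 3.398e-08 m²
R_3 = (1.06×10^-7)(2.02)/(3.398e-08) = 6.301 Ω
R_total = R_1 + R_2 + R_3 = 7.68 Ω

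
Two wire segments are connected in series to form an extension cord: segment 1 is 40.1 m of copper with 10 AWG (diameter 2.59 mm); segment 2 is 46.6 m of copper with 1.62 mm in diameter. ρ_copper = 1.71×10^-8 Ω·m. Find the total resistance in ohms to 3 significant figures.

0.517 Ω

Segment 1: A = π(2.59/2 mm)² = π(1.2950e-03 m)² = 5.269e-06 m²
R₁ = ρL/A = (1.71×10^-8)(40.1)/(5.269e-06) = 0.1302 Ω
Segment 2: A = π(d/2)² = π(8.1000e-04 m)² = 2.061e-06 m²
R₂ = (1.71×10^-8)(46.6)/(2.061e-06) = 0.3866 Ω
R = R₁ + R₂ = 0.517 Ω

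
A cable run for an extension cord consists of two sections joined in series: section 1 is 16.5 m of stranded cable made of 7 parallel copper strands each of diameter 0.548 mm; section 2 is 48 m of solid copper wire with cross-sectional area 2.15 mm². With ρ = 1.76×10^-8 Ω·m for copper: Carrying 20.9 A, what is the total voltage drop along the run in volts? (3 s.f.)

11.9 V

Section 1: A_strand = π(2.7400e-04)² = 2.359e-07 m²; R₁ = ρL/(N·A_s) = (1.76×10^-8)(16.5)/(7×2.359e-07) = 0.1759 Ω
Section 2: A = 2.15 mm² = 2.150e-06 m²
R₂ = (1.76×10^-8)(48)/(2.150e-06) = 0.3929 Ω
R = R₁ + R₂ = 0.5688 Ω
V = IR = 20.9 × 0.5688 = 11.9 V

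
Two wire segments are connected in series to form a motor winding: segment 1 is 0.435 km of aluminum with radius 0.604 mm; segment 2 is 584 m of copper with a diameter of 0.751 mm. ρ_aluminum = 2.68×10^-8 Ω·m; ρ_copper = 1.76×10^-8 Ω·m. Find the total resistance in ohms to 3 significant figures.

33.4 Ω

Segment 1: A = πr² = π(6.0400e-04 m)² = 1.146e-06 m²
R₁ = ρL/A = (2.68×10^-8)(435)/(1.146e-06) = 10.17 Ω
Segment 2: A = π(d/2)² = π(3.7550e-04 m)² = 4.430e-07 m²
R₂ = (1.76×10^-8)(584)/(4.430e-07) = 23.2 Ω
R = R₁ + R₂ = 33.4 Ω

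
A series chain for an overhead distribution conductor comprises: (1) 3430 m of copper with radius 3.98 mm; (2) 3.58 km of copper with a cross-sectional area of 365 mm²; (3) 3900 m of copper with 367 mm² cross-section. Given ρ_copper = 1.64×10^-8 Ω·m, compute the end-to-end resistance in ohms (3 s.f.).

Seg 1: A = πr² = π(3.9800e-03 m)² = 4.976e-05 m²
R_1 = (1.64×10^-8)(3430)/(4.976e-05) = 1.13 Ω
Seg 2: A = 365 mm² = 3.650e-04 m²
R_2 = (1.64×10^-8)(3580)/(3.650e-04) = 0.1609 Ω
Seg 3: A = 367 mm² = 3.670e-04 m²
R_3 = (1.64×10^-8)(3900)/(3.670e-04) = 0.1743 Ω
R_total = R_1 + R_2 + R_3 = 1.47 Ω

1.47 Ω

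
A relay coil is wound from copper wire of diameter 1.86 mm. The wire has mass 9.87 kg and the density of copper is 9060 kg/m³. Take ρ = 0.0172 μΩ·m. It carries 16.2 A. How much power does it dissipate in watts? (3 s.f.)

ρ = 0.0172 μΩ·m = 1.72×10^-8 Ω·m
A = π(d/2)² = π(9.3000e-04 m)² = 2.7172e-06 m²
L = m/(density·A) = 9.87/(9060×2.7172e-06) = 400.9 m
R = ρL/A = (1.72×10^-8)(400.9)/(2.7172e-06) = 2.538 Ω
P = I²R = (16.2)² × 2.538 = 666 W

666 W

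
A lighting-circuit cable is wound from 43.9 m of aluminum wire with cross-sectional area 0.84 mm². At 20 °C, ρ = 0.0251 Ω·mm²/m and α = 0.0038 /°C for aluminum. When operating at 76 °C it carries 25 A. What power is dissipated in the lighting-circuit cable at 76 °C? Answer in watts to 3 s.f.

ρ = 0.0251 Ω·mm²/m = 2.51×10^-8 Ω·m
A = 0.84 mm² = 8.400e-07 m²
R₍20₎ = ρL/A = (2.51×10^-8)(43.9)/(8.400e-07) = 1.312 Ω
R₍76₎ = R₍20₎(1 + αΔT) = 1.312 × (1 + 0.0038×56) = 1.591 Ω
P = I²R = (25)² × 1.591 = 994 W

994 W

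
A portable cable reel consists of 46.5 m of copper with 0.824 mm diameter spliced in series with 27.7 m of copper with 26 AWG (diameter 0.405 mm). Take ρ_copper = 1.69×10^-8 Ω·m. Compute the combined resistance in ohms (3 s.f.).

Segment 1: A = π(d/2)² = π(4.1200e-04 m)² = 5.333e-07 m²
R₁ = ρL/A = (1.69×10^-8)(46.5)/(5.333e-07) = 1.474 Ω
Segment 2: A = π(0.405/2 mm)² = π(2.0250e-04 m)² = 1.288e-07 m²
R₂ = (1.69×10^-8)(27.7)/(1.288e-07) = 3.634 Ω
R = R₁ + R₂ = 5.11 Ω

5.11 Ω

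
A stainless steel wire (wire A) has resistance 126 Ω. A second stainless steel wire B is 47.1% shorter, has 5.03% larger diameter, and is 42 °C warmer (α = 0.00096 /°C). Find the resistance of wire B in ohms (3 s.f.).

R ∝ ρL/d² with ρ ∝ (1+αΔT), so R_B/R_A = (1 − 47.1/100) × (1 + 5.03/100)⁻² × (1 + 0.00096×42)
= 0.529 × 0.9065 × 1.04 = 0.4989
R_B = 0.4989 × 126 = 62.9 Ω

62.9 Ω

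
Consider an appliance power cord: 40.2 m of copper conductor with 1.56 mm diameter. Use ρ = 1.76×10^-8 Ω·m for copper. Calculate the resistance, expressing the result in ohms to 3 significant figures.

0.370 Ω

A = π(d/2)² = π(7.8000e-04 m)² = 1.911e-06 m²
R = ρL/A = (1.76×10^-8)(40.2 m)/(1.911e-06 m²) = 0.370 Ω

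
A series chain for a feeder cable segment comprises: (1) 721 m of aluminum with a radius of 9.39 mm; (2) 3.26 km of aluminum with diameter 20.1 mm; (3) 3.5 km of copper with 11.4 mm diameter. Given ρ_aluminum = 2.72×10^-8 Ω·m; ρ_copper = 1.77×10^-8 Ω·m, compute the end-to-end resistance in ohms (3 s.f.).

0.957 Ω

Seg 1: A = πr² = π(9.3900e-03 m)² = 2.770e-04 m²
R_1 = (2.72×10^-8)(721)/(2.770e-04) = 0.0708 Ω
Seg 2: A = π(d/2)² = π(1.0050e-02 m)² = 3.173e-04 m²
R_2 = (2.72×10^-8)(3260)/(3.173e-04) = 0.2795 Ω
Seg 3: A = π(d/2)² = π(5.7000e-03 m)² = 1.021e-04 m²
R_3 = (1.77×10^-8)(3500)/(1.021e-04) = 0.6069 Ω
R_total = R_1 + R_2 + R_3 = 0.957 Ω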